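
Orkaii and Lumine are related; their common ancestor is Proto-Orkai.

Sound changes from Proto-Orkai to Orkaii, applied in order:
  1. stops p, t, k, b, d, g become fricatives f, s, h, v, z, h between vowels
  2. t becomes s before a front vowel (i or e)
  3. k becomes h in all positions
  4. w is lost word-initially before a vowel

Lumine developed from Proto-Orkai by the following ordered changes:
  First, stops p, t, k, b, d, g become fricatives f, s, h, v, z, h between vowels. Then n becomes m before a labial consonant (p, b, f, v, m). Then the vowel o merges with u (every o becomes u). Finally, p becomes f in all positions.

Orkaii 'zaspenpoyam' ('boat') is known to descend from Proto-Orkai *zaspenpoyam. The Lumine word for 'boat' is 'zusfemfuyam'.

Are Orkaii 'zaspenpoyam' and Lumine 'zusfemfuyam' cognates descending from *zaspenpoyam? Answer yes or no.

no

Derive the expected Lumine reflex of *zaspenpoyam:
Lumine: *zaspenpoyam
  zaspenpoyam (rule 1 does not apply)
  zaspenpoyam → zaspempoyam   [nasal place assimilation]
  zaspempoyam → zaspempuyam   [vowel merger]
  zaspempuyam → zasfemfuyam   [unconditioned shift]
  giving Lumine zasfemfuyam.
The regular Lumine reflex would be 'zasfemfuyam', but the attested form is 'zusfemfuyam'. The correspondence is irregular, so they are not cognates (the Lumine form has a different source).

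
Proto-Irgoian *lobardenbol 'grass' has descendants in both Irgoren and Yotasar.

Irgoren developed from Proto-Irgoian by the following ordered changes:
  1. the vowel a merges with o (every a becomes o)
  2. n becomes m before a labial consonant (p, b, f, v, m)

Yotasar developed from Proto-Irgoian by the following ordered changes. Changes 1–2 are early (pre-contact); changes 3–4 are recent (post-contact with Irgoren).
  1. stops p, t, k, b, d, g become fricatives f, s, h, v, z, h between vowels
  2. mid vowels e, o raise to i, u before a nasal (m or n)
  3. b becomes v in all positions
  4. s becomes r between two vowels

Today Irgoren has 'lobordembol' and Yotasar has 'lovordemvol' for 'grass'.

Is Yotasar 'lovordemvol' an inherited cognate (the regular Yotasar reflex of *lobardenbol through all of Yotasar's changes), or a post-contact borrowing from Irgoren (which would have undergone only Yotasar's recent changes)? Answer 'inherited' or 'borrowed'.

borrowed

If inherited, *lobardenbol would pass through all of Yotasar's changes:
Yotasar: *lobardenbol
  lobardenbol → lovardenbol   [intervocalic lenition]
  lovardenbol → lovardinbol   [pre-nasal raising]
  lovardinbol → lovardinvol   [unconditioned shift]
  lovardinvol (rule 4 does not apply)
  giving Yotasar lovardinvol.
If borrowed from Irgoren 'lobordembol' after the early changes, it would undergo only the recent ones:
  rule 3 (unconditioned shift): lobordembol → lovordemvol
  rule 4 (rhotacism): no change (lovordemvol)
  ⇒ as a loan: lovordemvol
Yotasar 'lovordemvol' matches the loan outcome 'lovordemvol', not the inherited 'lovardinvol' — it skipped the early Yotasar changes, so it was borrowed from Irgoren.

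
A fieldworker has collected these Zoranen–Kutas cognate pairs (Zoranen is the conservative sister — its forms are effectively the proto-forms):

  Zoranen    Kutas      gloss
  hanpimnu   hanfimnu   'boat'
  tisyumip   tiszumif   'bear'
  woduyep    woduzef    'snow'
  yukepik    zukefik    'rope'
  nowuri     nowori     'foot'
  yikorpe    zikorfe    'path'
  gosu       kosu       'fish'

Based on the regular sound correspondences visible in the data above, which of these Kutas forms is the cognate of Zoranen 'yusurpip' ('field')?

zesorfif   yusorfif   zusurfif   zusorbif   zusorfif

zusorfif

yukepik ~ zukefik — Zoranen y corresponds to Kutas z word-initially before a back vowel.
nowuri ~ nowori — Zoranen u corresponds to Kutas o after a consonant, before r.
hanpimnu ~ hanfimnu — Zoranen p corresponds to Kutas f after a consonant, before a front vowel.
tisyumip ~ tiszumif, woduyep ~ woduzef — Zoranen p corresponds to Kutas f word-finally.
Applying these to Zoranen 'yusurpip':
  yusurpip → zusurpip   (y→z word-initially before a back vowel)
  zusurpip → zusorpip   (u→o after a consonant, before r)
  zusorpip → zusorfip   (p→f after a consonant, before a front vowel)
  zusorfip → zusorfif   (p→f word-finally)
So the Kutas cognate is 'zusorfif'.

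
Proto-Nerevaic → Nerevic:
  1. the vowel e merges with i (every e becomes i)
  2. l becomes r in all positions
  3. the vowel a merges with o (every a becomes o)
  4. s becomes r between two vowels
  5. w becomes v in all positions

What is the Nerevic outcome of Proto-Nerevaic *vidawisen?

vidovirin

Nerevic: start from *vidawisen.
  rule 1 (vowel merger): vidawisen → vidawisin
  rule 2: no change — vidawisin
  rule 3 (vowel merger): vidawisin → vidowisin
  rule 4 (rhotacism): vidowisin → vidowirin
  rule 5 (unconditioned shift): vidowirin → vidovirin
  ⇒ Nerevic vidovirin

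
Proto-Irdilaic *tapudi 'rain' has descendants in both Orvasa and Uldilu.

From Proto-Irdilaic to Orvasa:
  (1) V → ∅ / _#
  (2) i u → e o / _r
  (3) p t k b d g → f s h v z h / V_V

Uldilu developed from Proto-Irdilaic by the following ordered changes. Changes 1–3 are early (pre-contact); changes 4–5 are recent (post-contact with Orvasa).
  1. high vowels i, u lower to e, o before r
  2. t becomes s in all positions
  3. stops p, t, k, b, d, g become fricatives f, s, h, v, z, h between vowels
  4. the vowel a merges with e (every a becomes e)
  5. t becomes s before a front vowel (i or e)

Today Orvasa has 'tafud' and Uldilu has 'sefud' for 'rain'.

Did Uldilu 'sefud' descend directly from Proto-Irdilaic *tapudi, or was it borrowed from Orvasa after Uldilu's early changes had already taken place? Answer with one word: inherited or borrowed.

If inherited, *tapudi would pass through all of Uldilu's changes:
Uldilu: *tapudi
  tapudi (rule 1 does not apply)
  tapudi → sapudi   [unconditioned shift]
  sapudi → safuzi   [intervocalic lenition]
  safuzi → sefuzi   [vowel merger]
  sefuzi (rule 5 does not apply)
  giving Uldilu sefuzi.
If borrowed from Orvasa 'tafud' after the early changes, it would undergo only the recent ones:
  rule 4 (vowel merger): tafud → tefud
  rule 5 (palatalisation): tefud → sefud
  ⇒ as a loan: sefud
Uldilu 'sefud' matches the loan outcome 'sefud', not the inherited 'sefuzi' — it skipped the early Uldilu changes, so it was borrowed from Orvasa.

borrowed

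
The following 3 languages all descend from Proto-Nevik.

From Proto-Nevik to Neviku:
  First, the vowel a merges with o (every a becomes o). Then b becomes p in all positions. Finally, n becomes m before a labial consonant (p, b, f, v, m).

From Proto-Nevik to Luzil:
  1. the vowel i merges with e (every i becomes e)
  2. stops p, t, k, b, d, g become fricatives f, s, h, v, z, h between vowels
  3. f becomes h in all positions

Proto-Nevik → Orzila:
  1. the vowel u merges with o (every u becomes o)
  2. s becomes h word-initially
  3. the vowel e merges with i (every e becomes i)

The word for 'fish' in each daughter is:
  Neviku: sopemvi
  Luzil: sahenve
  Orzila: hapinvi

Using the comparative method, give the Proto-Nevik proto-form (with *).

Position 5: Neviku has m, Luzil has n, Orzila has n. Luzil preserves n here (none of its changes turn any other segment into n), so the proto-segment is *n.
Position 2: Neviku has o, Luzil has a, Orzila has a. Luzil preserves a here (none of its changes turn any other segment into a), so the proto-segment is *a.
Verify the candidate proto-form against each daughter:
Neviku: *sapenvi > sopenvi > sopemvi  (by vowel merger, nasal place assimilation)
Luzil: start from *sapenvi.
  rule 1 (vowel merger): sapenvi → sapenve
  rule 2 (intervocalic lenition): sapenve → safenve
  rule 3 (unconditioned shift): safenve → sahenve
  ⇒ Luzil sahenve
Orzila: start from *sapenvi.
  rule 1: no change — sapenvi
  rule 2 (debuccalisation): sapenvi → hapenvi
  rule 3 (vowel merger): hapenvi → hapinvi
  ⇒ Orzila hapinvi
*sapenvi is the unique common source.

*sapenvi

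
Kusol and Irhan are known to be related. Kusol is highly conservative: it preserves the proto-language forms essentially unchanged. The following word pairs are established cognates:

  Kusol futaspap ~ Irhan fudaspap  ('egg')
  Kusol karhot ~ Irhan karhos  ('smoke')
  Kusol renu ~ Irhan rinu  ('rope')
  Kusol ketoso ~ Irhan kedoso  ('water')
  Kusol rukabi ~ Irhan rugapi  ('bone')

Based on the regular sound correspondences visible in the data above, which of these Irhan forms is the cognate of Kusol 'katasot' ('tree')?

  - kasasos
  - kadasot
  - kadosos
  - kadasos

kadasos

futaspap ~ fudaspap — Kusol t corresponds to Irhan d between vowels (before a back vowel).
karhot ~ karhos — Kusol t corresponds to Irhan s word-finally.
Applying these to Kusol 'katasot':
  katasot → kadasot   (t→d between vowels (before a back vowel))
  kadasot → kadasos   (t→s word-finally)
So the Irhan cognate is 'kadasos'.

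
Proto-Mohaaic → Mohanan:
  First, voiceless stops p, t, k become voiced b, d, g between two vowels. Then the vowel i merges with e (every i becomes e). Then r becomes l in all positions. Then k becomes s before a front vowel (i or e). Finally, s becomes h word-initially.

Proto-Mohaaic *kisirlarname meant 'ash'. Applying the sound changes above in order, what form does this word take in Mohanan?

Mohanan: *kisirlarname > keserlarname > kesellalname > sesellalname > hesellalname  (by vowel merger, unconditioned shift, palatalisation, debuccalisation)

hesellalname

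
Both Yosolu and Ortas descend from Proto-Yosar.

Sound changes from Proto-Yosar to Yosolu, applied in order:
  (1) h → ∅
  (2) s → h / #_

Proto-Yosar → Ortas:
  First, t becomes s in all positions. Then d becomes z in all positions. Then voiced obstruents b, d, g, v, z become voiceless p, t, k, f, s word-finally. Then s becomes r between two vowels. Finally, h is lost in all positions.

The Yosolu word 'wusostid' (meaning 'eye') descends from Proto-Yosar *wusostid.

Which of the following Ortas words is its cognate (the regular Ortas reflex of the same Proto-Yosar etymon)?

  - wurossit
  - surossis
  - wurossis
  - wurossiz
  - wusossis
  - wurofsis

Ortas: *wusostid > wusossid > wusossiz > wusossis > wurossis  (by unconditioned shift, unconditioned shift, final devoicing, rhotacism)
Only 'wurossis' matches the regular Ortas development of *wusostid.

wurossis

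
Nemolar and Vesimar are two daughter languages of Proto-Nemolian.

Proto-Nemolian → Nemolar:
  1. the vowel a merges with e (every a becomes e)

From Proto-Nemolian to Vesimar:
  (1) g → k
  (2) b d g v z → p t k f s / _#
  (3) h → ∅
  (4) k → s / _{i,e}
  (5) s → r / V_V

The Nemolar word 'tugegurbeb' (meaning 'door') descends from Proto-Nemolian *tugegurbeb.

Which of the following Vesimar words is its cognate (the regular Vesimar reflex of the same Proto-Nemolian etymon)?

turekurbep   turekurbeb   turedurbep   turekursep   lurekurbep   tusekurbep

turekurbep

Vesimar: start from *tugegurbeb.
  rule 1 (unconditioned shift): tugegurbeb → tukekurbeb
  rule 2 (final devoicing): tukekurbeb → tukekurbep
  rule 3: no change — tukekurbep
  rule 4 (palatalisation): tukekurbep → tusekurbep
  rule 5 (rhotacism): tusekurbep → turekurbep
  ⇒ Vesimar turekurbep
Only 'turekurbep' matches the regular Vesimar development of *tugegurbeb.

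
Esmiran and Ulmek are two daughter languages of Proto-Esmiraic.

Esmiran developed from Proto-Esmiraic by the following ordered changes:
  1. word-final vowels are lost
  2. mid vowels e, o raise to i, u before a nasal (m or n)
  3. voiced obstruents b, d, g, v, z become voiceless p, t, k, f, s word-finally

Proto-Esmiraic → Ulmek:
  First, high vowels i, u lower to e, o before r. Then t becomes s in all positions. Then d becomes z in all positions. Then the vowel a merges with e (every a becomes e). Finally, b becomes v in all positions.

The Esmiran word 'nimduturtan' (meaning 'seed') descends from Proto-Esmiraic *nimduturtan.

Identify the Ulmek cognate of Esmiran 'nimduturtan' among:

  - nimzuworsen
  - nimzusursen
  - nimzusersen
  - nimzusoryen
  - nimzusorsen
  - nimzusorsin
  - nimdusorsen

nimzusorsen

Ulmek: start from *nimduturtan.
  rule 1 (pre-rhotic lowering): nimduturtan → nimdutortan
  rule 2 (unconditioned shift): nimdutortan → nimdusorsan
  rule 3 (unconditioned shift): nimdusorsan → nimzusorsan
  rule 4 (vowel merger): nimzusorsan → nimzusorsen
  rule 5: no change — nimzusorsen
  ⇒ Ulmek nimzusorsen
Only 'nimzusorsen' matches the regular Ulmek development of *nimduturtan.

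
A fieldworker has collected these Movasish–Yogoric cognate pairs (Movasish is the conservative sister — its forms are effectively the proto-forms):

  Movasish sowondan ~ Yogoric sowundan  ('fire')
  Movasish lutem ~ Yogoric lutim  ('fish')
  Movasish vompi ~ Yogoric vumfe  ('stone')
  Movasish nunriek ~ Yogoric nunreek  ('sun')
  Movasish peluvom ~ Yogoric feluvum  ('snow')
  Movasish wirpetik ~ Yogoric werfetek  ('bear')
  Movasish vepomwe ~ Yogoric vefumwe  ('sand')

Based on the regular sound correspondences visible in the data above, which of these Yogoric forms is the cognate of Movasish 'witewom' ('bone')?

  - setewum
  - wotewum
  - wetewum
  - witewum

wirpetik ~ werfetek — Movasish i corresponds to Yogoric e after a consonant, before a consonant other than r, m, n, p, b, f, v.
vompi ~ vumfe, peluvom ~ feluvum — Movasish o corresponds to Yogoric u after a consonant, before a nasal.
Applying these to Movasish 'witewom':
  witewom → wetewom   (i→e after a consonant, before a consonant other than r, m, n, p, b, f, v)
  wetewom → wetewum   (o→u after a consonant, before a nasal)
So the Yogoric cognate is 'wetewum'.

wetewum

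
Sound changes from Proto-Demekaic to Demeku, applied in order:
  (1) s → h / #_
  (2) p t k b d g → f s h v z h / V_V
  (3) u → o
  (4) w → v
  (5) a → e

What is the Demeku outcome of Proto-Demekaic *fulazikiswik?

Demeku: *fulazikiswik
  fulazikiswik (rule 1 does not apply)
  fulazikiswik → fulazihiswik   [intervocalic lenition]
  fulazihiswik → folazihiswik   [vowel merger]
  folazihiswik → folazihisvik   [unconditioned shift]
  folazihisvik → folezihisvik   [vowel merger]
  giving Demeku folezihisvik.

folezihisvik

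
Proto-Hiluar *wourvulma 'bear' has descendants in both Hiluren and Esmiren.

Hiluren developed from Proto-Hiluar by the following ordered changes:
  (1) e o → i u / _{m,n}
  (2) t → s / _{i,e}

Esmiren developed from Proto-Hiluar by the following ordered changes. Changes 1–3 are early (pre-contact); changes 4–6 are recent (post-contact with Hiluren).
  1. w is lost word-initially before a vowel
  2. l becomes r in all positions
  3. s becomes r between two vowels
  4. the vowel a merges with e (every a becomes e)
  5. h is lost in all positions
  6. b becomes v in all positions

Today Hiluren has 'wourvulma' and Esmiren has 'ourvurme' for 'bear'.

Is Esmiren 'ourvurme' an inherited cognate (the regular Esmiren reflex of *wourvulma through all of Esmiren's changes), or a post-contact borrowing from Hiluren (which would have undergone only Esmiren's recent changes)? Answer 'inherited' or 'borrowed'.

inherited

If inherited, *wourvulma would pass through all of Esmiren's changes:
Esmiren: start from *wourvulma.
  rule 1 (glide loss): wourvulma → ourvulma
  rule 2 (unconditioned shift): ourvulma → ourvurma
  rule 3: no change — ourvurma
  rule 4 (vowel merger): ourvurma → ourvurme
  rule 5: no change — ourvurme
  rule 6: no change — ourvurme
  ⇒ Esmiren ourvurme
If borrowed from Hiluren 'wourvulma' after the early changes, it would undergo only the recent ones:
  rule 4 (vowel merger): wourvulma → wourvulme
  rule 5 (h-loss): no change (wourvulme)
  rule 6 (unconditioned shift): no change (wourvulme)
  ⇒ as a loan: wourvulme
Esmiren 'ourvurme' matches the inherited outcome exactly, so it is an inherited cognate, not a loan.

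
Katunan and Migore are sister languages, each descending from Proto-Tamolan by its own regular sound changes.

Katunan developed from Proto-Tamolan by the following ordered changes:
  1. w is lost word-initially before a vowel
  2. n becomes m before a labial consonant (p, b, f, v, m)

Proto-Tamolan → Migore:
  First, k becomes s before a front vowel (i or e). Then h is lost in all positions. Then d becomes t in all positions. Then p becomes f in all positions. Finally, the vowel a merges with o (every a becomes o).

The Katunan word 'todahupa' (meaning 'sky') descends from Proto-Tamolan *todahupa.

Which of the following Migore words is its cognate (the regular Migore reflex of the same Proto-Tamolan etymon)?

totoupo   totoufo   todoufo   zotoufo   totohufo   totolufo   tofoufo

Migore: *todahupa > todaupa > totaupa > totaufa > totoufo  (by h-loss, unconditioned shift, unconditioned shift, vowel merger)
Among the options, 'totoufo' alone shows every Migore change applied in order.

totoufo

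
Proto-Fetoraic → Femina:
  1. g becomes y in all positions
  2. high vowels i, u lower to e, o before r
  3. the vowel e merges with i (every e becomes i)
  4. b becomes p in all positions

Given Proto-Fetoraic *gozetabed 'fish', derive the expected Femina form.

Femina: *gozetabed
  gozetabed → yozetabed   [unconditioned shift]
  yozetabed (rule 2 does not apply)
  yozetabed → yozitabid   [vowel merger]
  yozitabid → yozitapid   [unconditioned shift]
  giving Femina yozitapid.

yozitapid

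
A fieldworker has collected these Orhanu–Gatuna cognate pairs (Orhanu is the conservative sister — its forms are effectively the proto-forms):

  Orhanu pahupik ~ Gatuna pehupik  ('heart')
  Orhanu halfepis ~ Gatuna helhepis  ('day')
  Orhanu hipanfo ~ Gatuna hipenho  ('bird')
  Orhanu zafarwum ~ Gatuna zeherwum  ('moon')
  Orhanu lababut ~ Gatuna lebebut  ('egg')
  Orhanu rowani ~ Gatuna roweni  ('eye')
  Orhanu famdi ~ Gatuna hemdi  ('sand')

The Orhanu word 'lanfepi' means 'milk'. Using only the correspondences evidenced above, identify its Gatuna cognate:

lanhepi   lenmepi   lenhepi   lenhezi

hipanfo ~ hipenho, rowani ~ roweni — Orhanu a corresponds to Gatuna e after a consonant, before a nasal.
halfepis ~ helhepis — Orhanu f corresponds to Gatuna h after a consonant, before a front vowel.
Applying these to Orhanu 'lanfepi':
  lanfepi → lenfepi   (a→e after a consonant, before a nasal)
  lenfepi → lenhepi   (f→h after a consonant, before a front vowel)
So the Gatuna cognate is 'lenhepi'.

lenhepi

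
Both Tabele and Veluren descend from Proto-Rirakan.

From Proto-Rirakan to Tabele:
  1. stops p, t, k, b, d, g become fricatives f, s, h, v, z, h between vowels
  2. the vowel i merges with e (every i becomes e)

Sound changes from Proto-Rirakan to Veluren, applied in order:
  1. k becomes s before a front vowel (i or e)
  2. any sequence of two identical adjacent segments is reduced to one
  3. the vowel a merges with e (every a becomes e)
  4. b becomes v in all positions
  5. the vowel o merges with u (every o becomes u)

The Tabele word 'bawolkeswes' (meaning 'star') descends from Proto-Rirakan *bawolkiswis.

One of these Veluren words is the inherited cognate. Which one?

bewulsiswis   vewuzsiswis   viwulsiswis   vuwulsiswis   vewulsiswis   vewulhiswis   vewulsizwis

Veluren: *bawolkiswis > bawolsiswis > bewolsiswis > vewolsiswis > vewulsiswis  (by palatalisation, vowel merger, unconditioned shift, vowel merger)

vewulsiswis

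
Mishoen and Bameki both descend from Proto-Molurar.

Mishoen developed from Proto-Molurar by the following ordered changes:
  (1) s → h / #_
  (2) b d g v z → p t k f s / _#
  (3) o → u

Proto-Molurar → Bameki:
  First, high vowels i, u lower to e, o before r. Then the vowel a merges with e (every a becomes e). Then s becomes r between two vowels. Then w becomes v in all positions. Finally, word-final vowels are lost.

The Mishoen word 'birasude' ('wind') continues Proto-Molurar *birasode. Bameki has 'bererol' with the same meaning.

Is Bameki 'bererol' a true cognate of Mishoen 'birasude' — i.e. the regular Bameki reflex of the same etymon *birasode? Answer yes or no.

Derive the expected Bameki reflex of *birasode:
Bameki: *birasode > berasode > beresode > bererode > bererod  (by pre-rhotic lowering, vowel merger, rhotacism, apocope)
The regular Bameki reflex would be 'bererod', but the attested form is 'bererol'. The correspondence is irregular, so they are not cognates (the Bameki form has a different source).

no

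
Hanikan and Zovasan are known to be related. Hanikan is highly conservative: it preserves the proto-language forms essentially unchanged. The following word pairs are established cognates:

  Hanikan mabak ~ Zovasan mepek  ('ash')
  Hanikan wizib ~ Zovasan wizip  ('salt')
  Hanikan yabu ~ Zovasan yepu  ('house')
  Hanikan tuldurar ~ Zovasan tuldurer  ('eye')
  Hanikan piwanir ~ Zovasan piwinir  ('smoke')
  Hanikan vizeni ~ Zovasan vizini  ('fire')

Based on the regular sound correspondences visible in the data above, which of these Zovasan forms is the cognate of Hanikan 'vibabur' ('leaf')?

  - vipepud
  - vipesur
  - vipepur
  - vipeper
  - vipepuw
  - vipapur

mabak ~ mepek — Hanikan b corresponds to Zovasan p between vowels (before a back vowel).
mabak ~ mepek, yabu ~ yepu — Hanikan a corresponds to Zovasan e after a consonant, before a labial obstruent.
yabu ~ yepu — Hanikan b corresponds to Zovasan p between vowels (before a back vowel).
Applying these to Hanikan 'vibabur':
  vibabur → vipabur   (b→p between vowels (before a back vowel))
  vipabur → vipebur   (a→e after a consonant, before a labial obstruent)
  vipebur → vipepur   (b→p between vowels (before a back vowel))
So the Zovasan cognate is 'vipepur'.

vipepur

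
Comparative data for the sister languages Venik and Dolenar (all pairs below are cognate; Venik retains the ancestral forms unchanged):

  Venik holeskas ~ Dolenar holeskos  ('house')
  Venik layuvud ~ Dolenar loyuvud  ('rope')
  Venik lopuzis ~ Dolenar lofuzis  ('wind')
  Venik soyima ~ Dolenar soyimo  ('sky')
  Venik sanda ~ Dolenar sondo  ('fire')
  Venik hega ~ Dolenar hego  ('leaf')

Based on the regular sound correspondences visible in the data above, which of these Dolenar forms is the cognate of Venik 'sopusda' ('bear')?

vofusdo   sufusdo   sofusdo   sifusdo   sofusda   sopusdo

lopuzis ~ lofuzis — Venik p corresponds to Dolenar f between vowels (before a back vowel).
soyima ~ soyimo, sanda ~ sondo — Venik a corresponds to Dolenar o word-finally.
Applying these to Venik 'sopusda':
  sopusda → sofusda   (p→f between vowels (before a back vowel))
  sofusda → sofusdo   (a→o word-finally)
So the Dolenar cognate is 'sofusdo'.

sofusdo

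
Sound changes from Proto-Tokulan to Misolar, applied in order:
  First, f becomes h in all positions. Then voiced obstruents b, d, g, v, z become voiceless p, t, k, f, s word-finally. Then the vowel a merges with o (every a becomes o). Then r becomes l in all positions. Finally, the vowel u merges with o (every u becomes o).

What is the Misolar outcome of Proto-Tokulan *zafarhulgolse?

zoholholgolse

Misolar: *zafarhulgolse
  zafarhulgolse → zaharhulgolse   [unconditioned shift]
  zaharhulgolse (rule 2 does not apply)
  zaharhulgolse → zohorhulgolse   [vowel merger]
  zohorhulgolse → zoholhulgolse   [unconditioned shift]
  zoholhulgolse → zoholholgolse   [vowel merger]
  giving Misolar zoholholgolse.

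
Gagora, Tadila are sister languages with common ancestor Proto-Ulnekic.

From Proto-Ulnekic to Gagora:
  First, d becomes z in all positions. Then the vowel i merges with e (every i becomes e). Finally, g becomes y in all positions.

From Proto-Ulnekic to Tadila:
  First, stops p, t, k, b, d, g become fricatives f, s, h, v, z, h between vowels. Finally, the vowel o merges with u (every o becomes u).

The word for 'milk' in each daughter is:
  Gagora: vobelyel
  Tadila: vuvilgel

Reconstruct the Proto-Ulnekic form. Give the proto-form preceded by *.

*vobilgel

Position 4: Gagora has e, Tadila has i. Tadila preserves i here (none of its changes turn any other segment into i), so the proto-segment is *i.
Position 3: Gagora has b, Tadila has v. Gagora preserves b here (none of its changes turn any other segment into b), so the proto-segment is *b.
Continuing position by position gives *vobilgel; check it forward:
Gagora: *vobilgel
  vobilgel (rule 1 does not apply)
  vobilgel → vobelgel   [vowel merger]
  vobelgel → vobelyel   [unconditioned shift]
  giving Gagora vobelyel.
Tadila: start from *vobilgel.
  rule 1 (intervocalic lenition): vobilgel → vovilgel
  rule 2 (vowel merger): vovilgel → vuvilgel
  ⇒ Tadila vuvilgel
No other proto-form is consistent with every reflex, so the reconstruction is *vobilgel.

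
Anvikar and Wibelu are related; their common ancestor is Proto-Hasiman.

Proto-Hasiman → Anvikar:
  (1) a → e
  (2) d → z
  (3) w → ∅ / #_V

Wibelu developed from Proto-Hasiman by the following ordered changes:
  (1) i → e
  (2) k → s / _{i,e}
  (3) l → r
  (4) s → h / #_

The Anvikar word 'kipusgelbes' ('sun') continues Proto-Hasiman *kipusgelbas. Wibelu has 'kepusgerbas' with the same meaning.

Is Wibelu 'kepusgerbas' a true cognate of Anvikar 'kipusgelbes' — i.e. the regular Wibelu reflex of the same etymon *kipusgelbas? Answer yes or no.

Derive the expected Wibelu reflex of *kipusgelbas:
Wibelu: *kipusgelbas > kepusgelbas > sepusgelbas > sepusgerbas > hepusgerbas  (by vowel merger, palatalisation, unconditioned shift, debuccalisation)
The regular Wibelu reflex would be 'hepusgerbas', but the attested form is 'kepusgerbas'. The correspondence is irregular, so they are not cognates (the Wibelu form has a different source).

no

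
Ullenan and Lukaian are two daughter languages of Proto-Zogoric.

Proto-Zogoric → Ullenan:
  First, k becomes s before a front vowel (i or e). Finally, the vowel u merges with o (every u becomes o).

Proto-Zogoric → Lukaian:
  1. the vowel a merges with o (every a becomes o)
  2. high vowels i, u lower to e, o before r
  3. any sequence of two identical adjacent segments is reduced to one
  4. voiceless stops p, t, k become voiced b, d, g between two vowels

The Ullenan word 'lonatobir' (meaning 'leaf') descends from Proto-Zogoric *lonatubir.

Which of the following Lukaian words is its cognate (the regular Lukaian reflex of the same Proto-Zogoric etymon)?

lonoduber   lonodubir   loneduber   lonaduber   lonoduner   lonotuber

Lukaian: *lonatubir
  lonatubir → lonotubir   [vowel merger]
  lonotubir → lonotuber   [pre-rhotic lowering]
  lonotuber (rule 3 does not apply)
  lonotuber → lonoduber   [intervocalic voicing]
  giving Lukaian lonoduber.
Among the options, 'lonoduber' alone shows every Lukaian change applied in order.

lonoduber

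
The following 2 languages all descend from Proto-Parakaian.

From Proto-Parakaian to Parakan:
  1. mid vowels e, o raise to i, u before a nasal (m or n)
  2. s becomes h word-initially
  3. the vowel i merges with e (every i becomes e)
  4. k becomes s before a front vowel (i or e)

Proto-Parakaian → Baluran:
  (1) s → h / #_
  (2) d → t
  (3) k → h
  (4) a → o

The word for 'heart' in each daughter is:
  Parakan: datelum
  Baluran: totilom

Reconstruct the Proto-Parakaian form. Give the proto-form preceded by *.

Position 2: Parakan has a, Baluran has o. Parakan preserves a here (none of its changes turn any other segment into a), so the proto-segment is *a.
Position 4: Parakan has e, Baluran has i. Baluran preserves i here (none of its changes turn any other segment into i), so the proto-segment is *i.
Position 1: Parakan has d, Baluran has t. Parakan preserves d here (none of its changes turn any other segment into d), so the proto-segment is *d.
This points to *datilom. Verify forward in each daughter:
Parakan: *datilom > datilum > datelum  (by pre-nasal raising, vowel merger)
Baluran: *datilom
  datilom (rule 1 does not apply)
  datilom → tatilom   [unconditioned shift]
  tatilom (rule 3 does not apply)
  tatilom → totilom   [vowel merger]
  giving Baluran totilom.
No other proto-form is consistent with every reflex, so the reconstruction is *datilom.

*datilom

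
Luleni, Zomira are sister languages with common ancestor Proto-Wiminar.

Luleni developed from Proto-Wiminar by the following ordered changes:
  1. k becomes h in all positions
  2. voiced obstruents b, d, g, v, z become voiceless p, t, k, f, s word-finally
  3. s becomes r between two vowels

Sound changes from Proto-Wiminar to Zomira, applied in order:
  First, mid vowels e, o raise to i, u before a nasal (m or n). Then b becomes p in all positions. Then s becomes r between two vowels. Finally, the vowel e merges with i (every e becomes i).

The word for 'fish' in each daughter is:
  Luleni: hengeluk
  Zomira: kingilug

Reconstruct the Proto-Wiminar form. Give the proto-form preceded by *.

*kengelug

Position 1: Luleni has h, Zomira has k. Zomira preserves k here (none of its changes turn any other segment into k), so the proto-segment is *k.
Position 5: Luleni has e, Zomira has i. Luleni preserves e here (none of its changes turn any other segment into e), so the proto-segment is *e.
Position 2: Luleni has e, Zomira has i. Luleni preserves e here (none of its changes turn any other segment into e), so the proto-segment is *e.
Verify the candidate proto-form against each daughter:
Luleni: *kengelug > hengelug > hengeluk  (by unconditioned shift, final devoicing)
Zomira: *kengelug
  kengelug → kingelug   [pre-nasal raising]
  kingelug (rule 2 does not apply)
  kingelug (rule 3 does not apply)
  kingelug → kingilug   [vowel merger]
  giving Zomira kingilug.
No other proto-form is consistent with every reflex, so the reconstruction is *kengelug.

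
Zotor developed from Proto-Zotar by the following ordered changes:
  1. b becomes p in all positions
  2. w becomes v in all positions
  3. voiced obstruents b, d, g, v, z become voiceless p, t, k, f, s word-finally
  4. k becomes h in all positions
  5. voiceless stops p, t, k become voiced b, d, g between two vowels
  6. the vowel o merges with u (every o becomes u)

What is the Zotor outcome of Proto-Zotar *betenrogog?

pedenruguh

Zotor: *betenrogog
  betenrogog → petenrogog   [unconditioned shift]
  petenrogog (rule 2 does not apply)
  petenrogog → petenrogok   [final devoicing]
  petenrogok → petenrogoh   [unconditioned shift]
  petenrogoh → pedenrogoh   [intervocalic voicing]
  pedenrogoh → pedenruguh   [vowel merger]
  giving Zotor pedenruguh.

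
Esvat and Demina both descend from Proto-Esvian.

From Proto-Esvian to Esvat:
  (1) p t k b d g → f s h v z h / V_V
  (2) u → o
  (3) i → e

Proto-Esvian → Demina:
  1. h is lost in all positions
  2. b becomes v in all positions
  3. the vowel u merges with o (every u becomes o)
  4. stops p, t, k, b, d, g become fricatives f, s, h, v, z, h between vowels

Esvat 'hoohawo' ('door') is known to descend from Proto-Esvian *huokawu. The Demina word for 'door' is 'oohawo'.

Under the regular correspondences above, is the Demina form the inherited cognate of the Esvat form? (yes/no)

Derive the expected Demina reflex of *huokawu:
Demina: *huokawu
  huokawu → uokawu   [h-loss]
  uokawu (rule 2 does not apply)
  uokawu → ookawo   [vowel merger]
  ookawo → oohawo   [intervocalic lenition]
  giving Demina oohawo.
Demina 'oohawo' matches the regular reflex exactly, so the pair is cognate.

yes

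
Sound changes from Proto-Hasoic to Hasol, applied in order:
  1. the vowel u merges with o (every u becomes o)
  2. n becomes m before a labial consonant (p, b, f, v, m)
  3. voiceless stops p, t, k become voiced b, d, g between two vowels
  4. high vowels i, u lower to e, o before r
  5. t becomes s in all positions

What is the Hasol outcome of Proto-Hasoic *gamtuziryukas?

gamsozeryogas

Hasol: start from *gamtuziryukas.
  rule 1 (vowel merger): gamtuziryukas → gamtoziryokas
  rule 2: no change — gamtoziryokas
  rule 3 (intervocalic voicing): gamtoziryokas → gamtoziryogas
  rule 4 (pre-rhotic lowering): gamtoziryogas → gamtozeryogas
  rule 5 (unconditioned shift): gamtozeryogas → gamsozeryogas
  ⇒ Hasol gamsozeryogas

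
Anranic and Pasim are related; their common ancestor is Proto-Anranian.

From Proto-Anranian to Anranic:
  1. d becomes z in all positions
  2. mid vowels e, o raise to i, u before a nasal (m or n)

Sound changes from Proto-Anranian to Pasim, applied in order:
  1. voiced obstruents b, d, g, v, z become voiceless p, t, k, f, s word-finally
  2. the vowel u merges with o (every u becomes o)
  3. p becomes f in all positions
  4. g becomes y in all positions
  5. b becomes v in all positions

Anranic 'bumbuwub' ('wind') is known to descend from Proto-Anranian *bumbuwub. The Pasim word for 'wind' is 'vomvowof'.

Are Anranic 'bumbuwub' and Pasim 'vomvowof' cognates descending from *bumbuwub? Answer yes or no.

yes

Derive the expected Pasim reflex of *bumbuwub:
Pasim: *bumbuwub
  bumbuwub → bumbuwup   [final devoicing]
  bumbuwup → bombowop   [vowel merger]
  bombowop → bombowof   [unconditioned shift]
  bombowof (rule 4 does not apply)
  bombowof → vomvowof   [unconditioned shift]
  giving Pasim vomvowof.
Pasim 'vomvowof' matches the regular reflex exactly, so the pair is cognate.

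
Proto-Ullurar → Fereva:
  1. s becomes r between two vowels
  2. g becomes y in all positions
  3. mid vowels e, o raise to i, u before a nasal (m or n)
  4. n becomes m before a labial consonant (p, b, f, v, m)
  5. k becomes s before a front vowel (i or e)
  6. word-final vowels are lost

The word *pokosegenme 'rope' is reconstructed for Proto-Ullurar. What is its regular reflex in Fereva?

Fereva: *pokosegenme
  pokosegenme → pokoregenme   [rhotacism]
  pokoregenme → pokoreyenme   [unconditioned shift]
  pokoreyenme → pokoreyinme   [pre-nasal raising]
  pokoreyinme → pokoreyimme   [nasal place assimilation]
  pokoreyimme (rule 5 does not apply)
  pokoreyimme → pokoreyimm   [apocope]
  giving Fereva pokoreyimm.

pokoreyimm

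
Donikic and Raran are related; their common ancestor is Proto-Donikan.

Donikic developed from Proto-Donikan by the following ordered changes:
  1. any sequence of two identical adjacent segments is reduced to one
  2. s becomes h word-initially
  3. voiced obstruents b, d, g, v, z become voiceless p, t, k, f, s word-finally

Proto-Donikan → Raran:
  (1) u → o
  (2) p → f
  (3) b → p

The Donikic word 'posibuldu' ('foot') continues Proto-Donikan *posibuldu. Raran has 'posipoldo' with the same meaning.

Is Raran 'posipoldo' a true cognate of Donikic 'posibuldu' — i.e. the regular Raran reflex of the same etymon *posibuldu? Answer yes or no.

no

Derive the expected Raran reflex of *posibuldu:
Raran: *posibuldu > posiboldo > fosiboldo > fosipoldo  (by vowel merger, unconditioned shift, unconditioned shift)
The regular Raran reflex would be 'fosipoldo', but the attested form is 'posipoldo'. The correspondence is irregular, so they are not cognates (the Raran form has a different source).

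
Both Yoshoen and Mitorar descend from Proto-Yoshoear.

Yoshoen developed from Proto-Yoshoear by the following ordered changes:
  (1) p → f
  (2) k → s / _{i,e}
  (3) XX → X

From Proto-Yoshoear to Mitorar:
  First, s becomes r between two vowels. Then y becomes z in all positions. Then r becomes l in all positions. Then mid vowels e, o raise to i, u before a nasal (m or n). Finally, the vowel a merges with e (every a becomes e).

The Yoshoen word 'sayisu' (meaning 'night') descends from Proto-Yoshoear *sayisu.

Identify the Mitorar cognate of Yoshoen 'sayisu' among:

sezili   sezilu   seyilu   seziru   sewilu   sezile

sezilu

Mitorar: *sayisu
  sayisu → sayiru   [rhotacism]
  sayiru → saziru   [unconditioned shift]
  saziru → sazilu   [unconditioned shift]
  sazilu (rule 4 does not apply)
  sazilu → sezilu   [vowel merger]
  giving Mitorar sezilu.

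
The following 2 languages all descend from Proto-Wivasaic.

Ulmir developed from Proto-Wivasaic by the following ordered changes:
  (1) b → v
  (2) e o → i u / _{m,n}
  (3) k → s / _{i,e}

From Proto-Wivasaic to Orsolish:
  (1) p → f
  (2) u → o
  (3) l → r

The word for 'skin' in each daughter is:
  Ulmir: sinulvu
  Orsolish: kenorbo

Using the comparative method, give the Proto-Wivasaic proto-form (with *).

Position 4: Ulmir has u, Orsolish has o. Taking the neighbouring segments as reconstructed: Ulmir u can only go back to *u; Orsolish o could go back to *o or *u — the one source consistent with every daughter is *u.
Position 1: Ulmir has s, Orsolish has k. Orsolish preserves k here (none of its changes turn any other segment into k), so the proto-segment is *k.
Continuing position by position gives *kenulbu; check it forward:
Ulmir: start from *kenulbu.
  rule 1 (unconditioned shift): kenulbu → kenulvu
  rule 2 (pre-nasal raising): kenulvu → kinulvu
  rule 3 (palatalisation): kinulvu → sinulvu
  ⇒ Ulmir sinulvu
Orsolish: *kenulbu > kenolbo > kenorbo  (by vowel merger, unconditioned shift)
No other proto-form is consistent with every reflex, so the reconstruction is *kenulbu.

*kenulbu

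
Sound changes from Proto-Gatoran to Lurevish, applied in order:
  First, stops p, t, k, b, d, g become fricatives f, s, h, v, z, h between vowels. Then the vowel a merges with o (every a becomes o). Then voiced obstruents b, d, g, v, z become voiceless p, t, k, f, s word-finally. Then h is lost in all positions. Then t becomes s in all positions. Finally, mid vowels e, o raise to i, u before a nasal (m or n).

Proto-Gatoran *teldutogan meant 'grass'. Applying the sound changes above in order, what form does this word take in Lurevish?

Lurevish: *teldutogan > teldusohan > teldusohon > teldusoon > seldusoon > seldusoun  (by intervocalic lenition, vowel merger, h-loss, unconditioned shift, pre-nasal raising)

seldusoun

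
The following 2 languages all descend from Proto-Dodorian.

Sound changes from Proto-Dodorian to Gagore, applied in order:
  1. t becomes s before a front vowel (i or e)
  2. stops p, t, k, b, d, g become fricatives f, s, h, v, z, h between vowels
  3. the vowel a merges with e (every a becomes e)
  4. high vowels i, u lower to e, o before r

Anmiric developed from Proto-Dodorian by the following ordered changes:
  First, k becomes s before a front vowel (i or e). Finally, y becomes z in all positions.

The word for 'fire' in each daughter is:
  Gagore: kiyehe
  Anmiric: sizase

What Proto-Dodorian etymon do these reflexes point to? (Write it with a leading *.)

*kiyake

Position 5: Gagore has h, Anmiric has s. Taking the neighbouring segments as reconstructed: Gagore h could go back to *k or *g or *h; Anmiric s could go back to *k or *s — the one source consistent with every daughter is *k.
Position 4: Gagore has e, Anmiric has a. Anmiric preserves a here (none of its changes turn any other segment into a), so the proto-segment is *a.
Continuing position by position gives *kiyake; check it forward:
Gagore: start from *kiyake.
  rule 1: no change — kiyake
  rule 2 (intervocalic lenition): kiyake → kiyahe
  rule 3 (vowel merger): kiyahe → kiyehe
  rule 4: no change — kiyehe
  ⇒ Gagore kiyehe
Anmiric: *kiyake
  kiyake → siyase   [palatalisation]
  siyase → sizase   [unconditioned shift]
  giving Anmiric sizase.
Only *kiyake yields all of Gagore kiyehe, Anmiric sizase.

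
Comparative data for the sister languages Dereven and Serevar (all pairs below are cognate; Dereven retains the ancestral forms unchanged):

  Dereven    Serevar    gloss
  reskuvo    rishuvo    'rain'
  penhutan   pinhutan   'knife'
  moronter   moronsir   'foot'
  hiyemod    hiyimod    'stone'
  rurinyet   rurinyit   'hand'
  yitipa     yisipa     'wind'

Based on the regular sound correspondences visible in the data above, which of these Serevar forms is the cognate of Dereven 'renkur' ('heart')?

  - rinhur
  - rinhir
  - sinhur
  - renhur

penhutan ~ pinhutan — Dereven e corresponds to Serevar i after a consonant, before a nasal.
reskuvo ~ rishuvo — Dereven k corresponds to Serevar h after a consonant, before a back vowel.
Applying these to Dereven 'renkur':
  renkur → rinkur   (e→i after a consonant, before a nasal)
  rinkur → rinhur   (k→h after a consonant, before a back vowel)
So the Serevar cognate is 'rinhur'.

rinhur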